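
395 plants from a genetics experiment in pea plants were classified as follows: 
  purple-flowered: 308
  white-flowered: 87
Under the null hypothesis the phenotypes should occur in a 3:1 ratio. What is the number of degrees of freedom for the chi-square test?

A goodness-of-fit test with 2 phenotype classes has df = 2 − 1 = 1.

1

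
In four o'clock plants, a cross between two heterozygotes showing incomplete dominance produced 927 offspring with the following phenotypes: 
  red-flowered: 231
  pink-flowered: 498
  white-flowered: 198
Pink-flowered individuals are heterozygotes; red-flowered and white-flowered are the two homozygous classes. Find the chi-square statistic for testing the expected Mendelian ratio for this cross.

With incomplete dominance, a heterozygote × heterozygote cross gives a 1:2:1 phenotypic ratio.
The 1:2:1 ratio has 4 parts, so with N = 927 the expected counts are:
  red-flowered: 927 × 1/4 = 231.75
  pink-flowered: 927 × 2/4 = 463.5
  white-flowered: 927 × 1/4 = 231.75
χ² = Σ (O − E)² / E
  red-flowered: (231 − 231.75)² / 231.75 = 0.0024
  pink-flowered: (498 − 463.5)² / 463.5 = 2.5680
  white-flowered: (198 − 231.75)² / 231.75 = 4.9150
χ² = 0.0024 + 2.5680 + 4.9150 = 7.4854 ≈ 7.485

7.485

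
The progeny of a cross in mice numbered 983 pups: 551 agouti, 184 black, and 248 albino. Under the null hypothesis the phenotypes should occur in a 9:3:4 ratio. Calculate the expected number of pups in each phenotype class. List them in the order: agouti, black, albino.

Expected counts for N = 983 under a 9:3:4 ratio (total parts = 16):
  agouti: 983 × 9/16 = 552.9375
  black: 983 × 3/16 = 184.3125
  albino: 983 × 4/16 = 245.75

552.9375, 184.3125, 245.75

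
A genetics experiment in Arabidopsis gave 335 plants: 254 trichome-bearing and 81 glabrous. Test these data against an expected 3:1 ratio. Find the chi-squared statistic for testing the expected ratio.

0.120

Expected counts for N = 335 under a 3:1 ratio (total parts = 4):
  trichome-bearing: 335 × 3/4 = 251.25
  glabrous: 335 × 1/4 = 83.75
χ² = Σ (O − E)² / E
  trichome-bearing: (254 − 251.25)² / 251.25 = 0.0301
  glabrous: (81 − 83.75)² / 83.75 = 0.0903
χ² = 0.0301 + 0.0903 = 0.1204 ≈ 0.120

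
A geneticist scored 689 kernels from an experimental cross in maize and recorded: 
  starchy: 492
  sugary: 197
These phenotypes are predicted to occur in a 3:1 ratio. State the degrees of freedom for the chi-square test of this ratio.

1

A goodness-of-fit test with 2 phenotype classes has df = 2 − 1 = 1.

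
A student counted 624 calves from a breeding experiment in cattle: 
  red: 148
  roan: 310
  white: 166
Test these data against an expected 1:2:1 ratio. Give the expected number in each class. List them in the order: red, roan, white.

Total ratio parts = 4. Expected numbers out of 624:
  red: 624 × 1/4 = 156
  roan: 624 × 2/4 = 312
  white: 624 × 1/4 = 156

156, 312, 156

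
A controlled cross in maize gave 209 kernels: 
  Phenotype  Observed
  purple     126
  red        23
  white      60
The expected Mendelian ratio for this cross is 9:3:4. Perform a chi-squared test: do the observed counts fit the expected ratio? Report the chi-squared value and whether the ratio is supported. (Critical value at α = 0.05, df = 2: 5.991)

Under the 9:3:4 hypothesis (Σ ratio = 16, N = 209):
  purple: 209 × 9/16 = 117.5625
  red: 209 × 3/16 = 39.1875
  white: 209 × 4/16 = 52.25
χ² = Σ (O − E)² / E
  purple: (126 − 117.5625)² / 117.5625 = 0.6056
  red: (23 − 39.1875)² / 39.1875 = 6.6867
  white: (60 − 52.25)² / 52.25 = 1.1495
χ² = 0.6056 + 6.6867 + 1.1495 = 8.4418 ≈ 8.442
Degrees of freedom = 3 − 1 = 2; critical value at α = 0.05 is 5.991.
Since 8.442 > 5.991, we reject the null hypothesis — the data do not fit the 9:3:4 ratio.

8.442; not consistent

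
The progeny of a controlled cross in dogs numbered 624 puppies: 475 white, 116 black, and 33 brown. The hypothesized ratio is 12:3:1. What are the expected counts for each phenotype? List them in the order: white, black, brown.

468, 117, 39

Total ratio parts = 16. Expected numbers out of 624:
  white: 624 × 12/16 = 468
  black: 624 × 3/16 = 117
  brown: 624 × 1/16 = 39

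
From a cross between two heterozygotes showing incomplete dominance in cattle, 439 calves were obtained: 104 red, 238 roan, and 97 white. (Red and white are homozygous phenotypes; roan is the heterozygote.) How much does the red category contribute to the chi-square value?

With incomplete dominance, a heterozygote × heterozygote cross gives a 1:2:1 phenotypic ratio.
Under the 1:2:1 hypothesis (Σ ratio = 4, N = 439):
  red: 439 × 1/4 = 109.75
  roan: 439 × 2/4 = 219.5
  white: 439 × 1/4 = 109.75
Contribution of red: (104 − 109.75)² / 109.75 = 0.3013

0.301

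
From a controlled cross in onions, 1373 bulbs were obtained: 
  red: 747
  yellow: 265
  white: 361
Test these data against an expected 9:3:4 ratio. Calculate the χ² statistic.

1.970

Expected counts for N = 1373 under a 9:3:4 ratio (total parts = 16):
  red: 1373 × 9/16 = 772.3125
  yellow: 1373 × 3/16 = 257.4375
  white: 1373 × 4/16 = 343.25
χ² = Σ (O − E)² / E
  red: (747 − 772.3125)² / 772.3125 = 0.8296
  yellow: (265 − 257.4375)² / 257.4375 = 0.2222
  white: (361 − 343.25)² / 343.25 = 0.9179
χ² = 0.8296 + 0.2222 + 0.9179 = 1.9697 ≈ 1.970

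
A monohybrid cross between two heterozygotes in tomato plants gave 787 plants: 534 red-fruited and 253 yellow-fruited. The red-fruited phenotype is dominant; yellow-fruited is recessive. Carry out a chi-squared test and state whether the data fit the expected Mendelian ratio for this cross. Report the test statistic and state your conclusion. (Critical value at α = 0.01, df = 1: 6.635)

For a monohybrid cross between heterozygotes with complete dominance, the expected phenotypic ratio is 3:1.
Expected counts for N = 787 under a 3:1 ratio (total parts = 4):
  red-fruited: 787 × 3/4 = 590.25
  yellow-fruited: 787 × 1/4 = 196.75
χ² = Σ (O − E)² / E
  red-fruited: (534 − 590.25)² / 590.25 = 5.3605
  yellow-fruited: (253 − 196.75)² / 196.75 = 16.0816
χ² = 5.3605 + 16.0816 = 21.4421 ≈ 21.442
Degrees of freedom = 2 − 1 = 1; critical value at α = 0.01 is 6.635.
Since 21.442 > 6.635, we reject the null hypothesis — the data do not fit the 3:1 ratio.

21.442; not consistent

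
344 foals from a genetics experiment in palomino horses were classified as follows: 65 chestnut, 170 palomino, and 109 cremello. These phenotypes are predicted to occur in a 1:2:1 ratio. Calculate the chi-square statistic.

11.302

Total ratio parts = 4. Expected numbers out of 344:
  chestnut: 344 × 1/4 = 86
  palomino: 344 × 2/4 = 172
  cremello: 344 × 1/4 = 86
χ² = Σ (O − E)² / E
  chestnut: (65 − 86)² / 86 = 5.1279
  palomino: (170 − 172)² / 172 = 0.0233
  cremello: (109 − 86)² / 86 = 6.1512
χ² = 5.1279 + 0.0233 + 6.1512 = 11.3024 ≈ 11.302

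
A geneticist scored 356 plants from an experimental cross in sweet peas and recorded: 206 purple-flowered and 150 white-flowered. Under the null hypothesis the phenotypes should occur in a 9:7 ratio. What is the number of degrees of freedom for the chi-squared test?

A goodness-of-fit test with 2 phenotype classes has df = 2 − 1 = 1.

1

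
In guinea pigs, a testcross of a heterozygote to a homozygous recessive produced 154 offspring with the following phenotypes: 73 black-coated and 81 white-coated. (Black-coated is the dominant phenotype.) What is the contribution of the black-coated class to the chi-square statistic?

A testcross of a heterozygote (Aa × aa) gives a 1:1 phenotypic ratio.
Total ratio parts = 2. Expected numbers out of 154:
  black-coated: 154 × 1/2 = 77
  white-coated: 154 × 1/2 = 77
Contribution of black-coated: (73 − 77)² / 77 = 0.2078

0.208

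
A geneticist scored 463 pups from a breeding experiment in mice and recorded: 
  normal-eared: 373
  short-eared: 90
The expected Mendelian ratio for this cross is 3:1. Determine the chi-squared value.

7.638

Under the 3:1 hypothesis (Σ ratio = 4, N = 463):
  normal-eared: 463 × 3/4 = 347.25
  short-eared: 463 × 1/4 = 115.75
χ² = Σ (O − E)² / E
  normal-eared: (373 − 347.25)² / 347.25 = 1.9095
  short-eared: (90 − 115.75)² / 115.75 = 5.7284
χ² = 1.9095 + 5.7284 = 7.6379 ≈ 7.638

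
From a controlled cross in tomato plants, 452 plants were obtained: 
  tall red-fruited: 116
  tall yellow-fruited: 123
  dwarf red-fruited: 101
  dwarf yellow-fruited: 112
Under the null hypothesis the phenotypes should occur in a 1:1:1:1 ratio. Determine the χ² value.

Expected counts for N = 452 under a 1:1:1:1 ratio (total parts = 4):
  tall red-fruited: 452 × 1/4 = 113
  tall yellow-fruited: 452 × 1/4 = 113
  dwarf red-fruited: 452 × 1/4 = 113
  dwarf yellow-fruited: 452 × 1/4 = 113
χ² = Σ (O − E)² / E
  tall red-fruited: (116 − 113)² / 113 = 0.0796
  tall yellow-fruited: (123 − 113)² / 113 = 0.8850
  dwarf red-fruited: (101 − 113)² / 113 = 1.2743
  dwarf yellow-fruited: (112 − 113)² / 113 = 0.0088
χ² = 0.0796 + 0.8850 + 1.2743 + 0.0088 = 2.2477 ≈ 2.248

2.248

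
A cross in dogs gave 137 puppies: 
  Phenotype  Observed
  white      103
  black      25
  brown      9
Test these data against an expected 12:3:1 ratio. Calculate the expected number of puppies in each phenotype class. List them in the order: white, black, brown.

Total ratio parts = 16. Expected numbers out of 137:
  white: 137 × 12/16 = 102.75
  black: 137 × 3/16 = 25.6875
  brown: 137 × 1/16 = 8.5625

102.75, 25.6875, 8.5625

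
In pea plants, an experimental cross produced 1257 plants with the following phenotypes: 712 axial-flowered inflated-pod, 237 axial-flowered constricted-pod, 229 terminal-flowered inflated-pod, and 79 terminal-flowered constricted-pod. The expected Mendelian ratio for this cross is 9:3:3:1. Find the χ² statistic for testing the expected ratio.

Under the 9:3:3:1 hypothesis (Σ ratio = 16, N = 1257):
  axial-flowered inflated-pod: 1257 × 9/16 = 707.0625
  axial-flowered constricted-pod: 1257 × 3/16 = 235.6875
  terminal-flowered inflated-pod: 1257 × 3/16 = 235.6875
  terminal-flowered constricted-pod: 1257 × 1/16 = 78.5625
χ² = Σ (O − E)² / E
  axial-flowered inflated-pod: (712 − 707.0625)² / 707.0625 = 0.0345
  axial-flowered constricted-pod: (237 − 235.6875)² / 235.6875 = 0.0073
  terminal-flowered inflated-pod: (229 − 235.6875)² / 235.6875 = 0.1898
  terminal-flowered constricted-pod: (79 − 78.5625)² / 78.5625 = 0.0024
χ² = 0.0345 + 0.0073 + 0.1898 + 0.0024 = 0.234

0.234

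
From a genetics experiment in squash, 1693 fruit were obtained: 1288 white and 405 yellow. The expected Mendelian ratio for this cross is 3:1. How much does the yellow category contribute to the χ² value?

0.787

Expected counts for N = 1693 under a 3:1 ratio (total parts = 4):
  white: 1693 × 3/4 = 1269.75
  yellow: 1693 × 1/4 = 423.25
Contribution of yellow: (405 − 423.25)² / 423.25 = 0.7869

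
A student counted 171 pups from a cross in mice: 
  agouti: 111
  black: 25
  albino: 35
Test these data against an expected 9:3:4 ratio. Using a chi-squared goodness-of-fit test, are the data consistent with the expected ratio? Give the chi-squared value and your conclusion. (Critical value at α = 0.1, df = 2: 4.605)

5.242; not consistent

Total ratio parts = 16. Expected numbers out of 171:
  agouti: 171 × 9/16 = 96.1875
  black: 171 × 3/16 = 32.0625
  albino: 171 × 4/16 = 42.75
χ² = Σ (O − E)² / E
  agouti: (111 − 96.1875)² / 96.1875 = 2.2811
  black: (25 − 32.0625)² / 32.0625 = 1.5557
  albino: (35 − 42.75)² / 42.75 = 1.4050
χ² = 2.2811 + 1.5557 + 1.4050 = 5.2418 ≈ 5.242
Degrees of freedom = 3 − 1 = 2; critical value at α = 0.1 is 4.605.
Since 5.242 > 4.605, we reject the null hypothesis — the data do not fit the 9:3:4 ratio.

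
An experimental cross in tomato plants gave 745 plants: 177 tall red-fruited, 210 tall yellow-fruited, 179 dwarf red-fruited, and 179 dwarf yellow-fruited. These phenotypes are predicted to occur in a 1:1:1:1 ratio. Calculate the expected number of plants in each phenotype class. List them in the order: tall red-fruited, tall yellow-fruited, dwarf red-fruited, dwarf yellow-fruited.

Total ratio parts = 4. Expected numbers out of 745:
  tall red-fruited: 745 × 1/4 = 186.25
  tall yellow-fruited: 745 × 1/4 = 186.25
  dwarf red-fruited: 745 × 1/4 = 186.25
  dwarf yellow-fruited: 745 × 1/4 = 186.25

186.25, 186.25, 186.25, 186.25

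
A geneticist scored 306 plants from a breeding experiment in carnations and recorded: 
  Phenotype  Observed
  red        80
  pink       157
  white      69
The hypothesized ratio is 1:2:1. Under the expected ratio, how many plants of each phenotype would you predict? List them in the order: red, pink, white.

76.5, 153, 76.5

Total ratio parts = 4. Expected numbers out of 306:
  red: 306 × 1/4 = 76.5
  pink: 306 × 2/4 = 153
  white: 306 × 1/4 = 76.5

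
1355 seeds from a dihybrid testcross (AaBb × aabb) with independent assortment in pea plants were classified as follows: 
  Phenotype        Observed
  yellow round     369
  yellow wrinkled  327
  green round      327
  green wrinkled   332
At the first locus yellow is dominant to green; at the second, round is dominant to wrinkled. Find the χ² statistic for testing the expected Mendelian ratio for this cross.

3.651

A dihybrid testcross with independent assortment gives a 1:1:1:1 ratio.
Under the 1:1:1:1 hypothesis (Σ ratio = 4, N = 1355):
  yellow round: 1355 × 1/4 = 338.75
  yellow wrinkled: 1355 × 1/4 = 338.75
  green round: 1355 × 1/4 = 338.75
  green wrinkled: 1355 × 1/4 = 338.75
χ² = Σ (O − E)² / E
  yellow round: (369 − 338.75)² / 338.75 = 2.7013
  yellow wrinkled: (327 − 338.75)² / 338.75 = 0.4076
  green round: (327 − 338.75)² / 338.75 = 0.4076
  green wrinkled: (332 − 338.75)² / 338.75 = 0.1345
χ² = 2.7013 + 0.4076 + 0.4076 + 0.1345 = 3.651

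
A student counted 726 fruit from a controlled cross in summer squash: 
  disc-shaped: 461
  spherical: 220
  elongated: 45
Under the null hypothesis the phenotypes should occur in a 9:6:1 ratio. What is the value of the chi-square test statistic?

Under the 9:6:1 hypothesis (Σ ratio = 16, N = 726):
  disc-shaped: 726 × 9/16 = 408.375
  spherical: 726 × 6/16 = 272.25
  elongated: 726 × 1/16 = 45.375
χ² = Σ (O − E)² / E
  disc-shaped: (461 − 408.375)² / 408.375 = 6.7815
  spherical: (220 − 272.25)² / 272.25 = 10.0278
  elongated: (45 − 45.375)² / 45.375 = 0.0031
χ² = 6.7815 + 10.0278 + 0.0031 = 16.8124 ≈ 16.812

16.812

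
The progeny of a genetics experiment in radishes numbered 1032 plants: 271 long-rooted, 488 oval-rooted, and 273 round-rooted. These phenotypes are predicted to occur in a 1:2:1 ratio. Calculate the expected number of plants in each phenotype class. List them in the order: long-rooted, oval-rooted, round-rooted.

258, 516, 258

The 1:2:1 ratio has 4 parts, so with N = 1032 the expected counts are:
  long-rooted: 1032 × 1/4 = 258
  oval-rooted: 1032 × 2/4 = 516
  round-rooted: 1032 × 1/4 = 258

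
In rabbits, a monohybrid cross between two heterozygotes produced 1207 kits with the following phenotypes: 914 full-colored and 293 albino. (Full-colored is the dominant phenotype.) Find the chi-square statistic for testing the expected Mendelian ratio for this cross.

0.338

For a monohybrid cross between heterozygotes with complete dominance, the expected phenotypic ratio is 3:1.
The 3:1 ratio has 4 parts, so with N = 1207 the expected counts are:
  full-colored: 1207 × 3/4 = 905.25
  albino: 1207 × 1/4 = 301.75
χ² = Σ (O − E)² / E
  full-colored: (914 − 905.25)² / 905.25 = 0.0846
  albino: (293 − 301.75)² / 301.75 = 0.2537
χ² = 0.0846 + 0.2537 = 0.3383 ≈ 0.338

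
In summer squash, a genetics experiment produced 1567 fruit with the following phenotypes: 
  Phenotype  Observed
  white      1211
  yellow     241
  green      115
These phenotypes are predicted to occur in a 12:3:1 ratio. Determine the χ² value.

13.553

Under the 12:3:1 hypothesis (Σ ratio = 16, N = 1567):
  white: 1567 × 12/16 = 1175.25
  yellow: 1567 × 3/16 = 293.8125
  green: 1567 × 1/16 = 97.9375
χ² = Σ (O − E)² / E
  white: (1211 − 1175.25)² / 1175.25 = 1.0875
  yellow: (241 − 293.8125)² / 293.8125 = 9.4930
  green: (115 − 97.9375)² / 97.9375 = 2.9726
χ² = 1.0875 + 9.4930 + 2.9726 = 13.5531 ≈ 13.553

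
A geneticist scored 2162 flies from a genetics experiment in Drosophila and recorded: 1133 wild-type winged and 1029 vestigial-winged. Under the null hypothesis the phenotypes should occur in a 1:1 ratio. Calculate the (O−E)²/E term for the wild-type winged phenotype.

2.501

Expected counts for N = 2162 under a 1:1 ratio (total parts = 2):
  wild-type winged: 2162 × 1/2 = 1081
  vestigial-winged: 2162 × 1/2 = 1081
Contribution of wild-type winged: (1133 − 1081)² / 1081 = 2.5014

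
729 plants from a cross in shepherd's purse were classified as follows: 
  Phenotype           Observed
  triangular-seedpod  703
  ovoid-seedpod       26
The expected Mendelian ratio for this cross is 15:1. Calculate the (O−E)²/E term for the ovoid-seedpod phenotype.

Total ratio parts = 16. Expected numbers out of 729:
  triangular-seedpod: 729 × 15/16 = 683.4375
  ovoid-seedpod: 729 × 1/16 = 45.5625
Contribution of ovoid-seedpod: (26 − 45.5625)² / 45.5625 = 8.3993

8.399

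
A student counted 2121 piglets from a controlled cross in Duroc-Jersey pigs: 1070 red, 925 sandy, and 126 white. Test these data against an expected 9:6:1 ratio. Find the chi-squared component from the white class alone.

0.325

Under the 9:6:1 hypothesis (Σ ratio = 16, N = 2121):
  red: 2121 × 9/16 = 1193.0625
  sandy: 2121 × 6/16 = 795.375
  white: 2121 × 1/16 = 132.5625
Contribution of white: (126 − 132.5625)² / 132.5625 = 0.3249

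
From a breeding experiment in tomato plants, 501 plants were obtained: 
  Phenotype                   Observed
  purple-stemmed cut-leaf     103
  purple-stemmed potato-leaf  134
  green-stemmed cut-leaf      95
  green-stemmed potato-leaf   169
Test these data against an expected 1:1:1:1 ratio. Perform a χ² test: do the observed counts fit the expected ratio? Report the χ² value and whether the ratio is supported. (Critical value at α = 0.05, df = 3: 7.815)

Under the 1:1:1:1 hypothesis (Σ ratio = 4, N = 501):
  purple-stemmed cut-leaf: 501 × 1/4 = 125.25
  purple-stemmed potato-leaf: 501 × 1/4 = 125.25
  green-stemmed cut-leaf: 501 × 1/4 = 125.25
  green-stemmed potato-leaf: 501 × 1/4 = 125.25
χ² = Σ (O − E)² / E
  purple-stemmed cut-leaf: (103 − 125.25)² / 125.25 = 3.9526
  purple-stemmed potato-leaf: (134 − 125.25)² / 125.25 = 0.6113
  green-stemmed cut-leaf: (95 − 125.25)² / 125.25 = 7.3059
  green-stemmed potato-leaf: (169 − 125.25)² / 125.25 = 15.2819
χ² = 3.9526 + 0.6113 + 7.3059 + 15.2819 = 27.1517 ≈ 27.152
Degrees of freedom = 4 − 1 = 3; critical value at α = 0.05 is 7.815.
Since 27.152 > 7.815, we reject the null hypothesis — the data do not fit the 1:1:1:1 ratio.

27.152; not consistent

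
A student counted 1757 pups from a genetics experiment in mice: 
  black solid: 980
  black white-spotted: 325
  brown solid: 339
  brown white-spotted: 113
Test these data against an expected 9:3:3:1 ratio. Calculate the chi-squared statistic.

Expected counts for N = 1757 under a 9:3:3:1 ratio (total parts = 16):
  black solid: 1757 × 9/16 = 988.3125
  black white-spotted: 1757 × 3/16 = 329.4375
  brown solid: 1757 × 3/16 = 329.4375
  brown white-spotted: 1757 × 1/16 = 109.8125
χ² = Σ (O − E)² / E
  black solid: (980 − 988.3125)² / 988.3125 = 0.0699
  black white-spotted: (325 − 329.4375)² / 329.4375 = 0.0598
  brown solid: (339 − 329.4375)² / 329.4375 = 0.2776
  brown white-spotted: (113 − 109.8125)² / 109.8125 = 0.0925
χ² = 0.0699 + 0.0598 + 0.2776 + 0.0925 = 0.4998 ≈ 0.500

0.500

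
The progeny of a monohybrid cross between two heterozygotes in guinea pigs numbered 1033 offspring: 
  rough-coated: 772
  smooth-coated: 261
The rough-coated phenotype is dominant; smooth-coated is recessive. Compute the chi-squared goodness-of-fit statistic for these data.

For a monohybrid cross between heterozygotes with complete dominance, the expected phenotypic ratio is 3:1.
The 3:1 ratio has 4 parts, so with N = 1033 the expected counts are:
  rough-coated: 1033 × 3/4 = 774.75
  smooth-coated: 1033 × 1/4 = 258.25
χ² = Σ (O − E)² / E
  rough-coated: (772 − 774.75)² / 774.75 = 0.0098
  smooth-coated: (261 − 258.25)² / 258.25 = 0.0293
χ² = 0.0098 + 0.0293 = 0.0391 ≈ 0.039

0.039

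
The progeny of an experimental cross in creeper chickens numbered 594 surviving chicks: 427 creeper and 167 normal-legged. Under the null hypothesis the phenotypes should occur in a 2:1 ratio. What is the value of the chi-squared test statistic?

7.280

Total ratio parts = 3. Expected numbers out of 594:
  creeper: 594 × 2/3 = 396
  normal-legged: 594 × 1/3 = 198
χ² = Σ (O − E)² / E
  creeper: (427 − 396)² / 396 = 2.4268
  normal-legged: (167 − 198)² / 198 = 4.8535
χ² = 2.4268 + 4.8535 = 7.2803 ≈ 7.280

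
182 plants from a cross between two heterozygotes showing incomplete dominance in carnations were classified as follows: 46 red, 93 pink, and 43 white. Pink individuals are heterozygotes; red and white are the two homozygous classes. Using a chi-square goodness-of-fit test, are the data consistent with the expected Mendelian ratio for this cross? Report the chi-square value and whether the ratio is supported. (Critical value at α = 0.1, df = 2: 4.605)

With incomplete dominance, a heterozygote × heterozygote cross gives a 1:2:1 phenotypic ratio.
Expected counts for N = 182 under a 1:2:1 ratio (total parts = 4):
  red: 182 × 1/4 = 45.5
  pink: 182 × 2/4 = 91
  white: 182 × 1/4 = 45.5
χ² = Σ (O − E)² / E
  red: (46 − 45.5)² / 45.5 = 0.0055
  pink: (93 − 91)² / 91 = 0.0440
  white: (43 − 45.5)² / 45.5 = 0.1374
χ² = 0.0055 + 0.0440 + 0.1374 = 0.1869 ≈ 0.187
Degrees of freedom = 3 − 1 = 2; critical value at α = 0.1 is 4.605.
Since 0.187 < 4.605, we fail to reject the null hypothesis — the data are consistent with the 1:2:1 ratio.

0.187; consistent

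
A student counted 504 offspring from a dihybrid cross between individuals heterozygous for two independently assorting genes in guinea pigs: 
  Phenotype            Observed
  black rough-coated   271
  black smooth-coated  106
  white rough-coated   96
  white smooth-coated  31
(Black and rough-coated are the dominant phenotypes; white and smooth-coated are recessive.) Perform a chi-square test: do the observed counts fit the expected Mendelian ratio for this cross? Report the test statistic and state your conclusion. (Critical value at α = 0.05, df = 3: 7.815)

1.982; consistent

A dihybrid F₂ with independent assortment and complete dominance at both loci gives a 9:3:3:1 phenotypic ratio.
Expected counts for N = 504 under a 9:3:3:1 ratio (total parts = 16):
  black rough-coated: 504 × 9/16 = 283.5
  black smooth-coated: 504 × 3/16 = 94.5
  white rough-coated: 504 × 3/16 = 94.5
  white smooth-coated: 504 × 1/16 = 31.5
χ² = Σ (O − E)² / E
  black rough-coated: (271 − 283.5)² / 283.5 = 0.5511
  black smooth-coated: (106 − 94.5)² / 94.5 = 1.3995
  white rough-coated: (96 − 94.5)² / 94.5 = 0.0238
  white smooth-coated: (31 − 31.5)² / 31.5 = 0.0079
χ² = 0.5511 + 1.3995 + 0.0238 + 0.0079 = 1.9823 ≈ 1.982
Degrees of freedom = 4 − 1 = 3; critical value at α = 0.05 is 7.815.
Since 1.982 < 7.815, we fail to reject the null hypothesis — the data are consistent with the 9:3:3:1 ratio.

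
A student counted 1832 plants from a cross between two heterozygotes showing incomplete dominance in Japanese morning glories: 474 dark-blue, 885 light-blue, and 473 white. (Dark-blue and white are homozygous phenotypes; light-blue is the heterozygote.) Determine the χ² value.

With incomplete dominance, a heterozygote × heterozygote cross gives a 1:2:1 phenotypic ratio.
Total ratio parts = 4. Expected numbers out of 1832:
  dark-blue: 1832 × 1/4 = 458
  light-blue: 1832 × 2/4 = 916
  white: 1832 × 1/4 = 458
χ² = Σ (O − E)² / E
  dark-blue: (474 − 458)² / 458 = 0.5590
  light-blue: (885 − 916)² / 916 = 1.0491
  white: (473 − 458)² / 458 = 0.4913
χ² = 0.5590 + 1.0491 + 0.4913 = 2.0994 ≈ 2.099

2.099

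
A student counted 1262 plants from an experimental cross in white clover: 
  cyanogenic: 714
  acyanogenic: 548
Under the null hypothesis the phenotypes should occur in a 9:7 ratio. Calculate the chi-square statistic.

Expected counts for N = 1262 under a 9:7 ratio (total parts = 16):
  cyanogenic: 1262 × 9/16 = 709.875
  acyanogenic: 1262 × 7/16 = 552.125
χ² = Σ (O − E)² / E
  cyanogenic: (714 − 709.875)² / 709.875 = 0.0240
  acyanogenic: (548 − 552.125)² / 552.125 = 0.0308
χ² = 0.0240 + 0.0308 = 0.0548 ≈ 0.055

0.055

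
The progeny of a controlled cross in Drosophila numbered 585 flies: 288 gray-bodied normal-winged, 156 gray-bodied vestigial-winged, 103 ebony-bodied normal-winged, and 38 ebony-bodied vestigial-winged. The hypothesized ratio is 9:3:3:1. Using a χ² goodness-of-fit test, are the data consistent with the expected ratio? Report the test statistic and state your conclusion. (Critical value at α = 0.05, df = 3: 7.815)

Under the 9:3:3:1 hypothesis (Σ ratio = 16, N = 585):
  gray-bodied normal-winged: 585 × 9/16 = 329.0625
  gray-bodied vestigial-winged: 585 × 3/16 = 109.6875
  ebony-bodied normal-winged: 585 × 3/16 = 109.6875
  ebony-bodied vestigial-winged: 585 × 1/16 = 36.5625
χ² = Σ (O − E)² / E
  gray-bodied normal-winged: (288 − 329.0625)² / 329.0625 = 5.1240
  gray-bodied vestigial-winged: (156 − 109.6875)² / 109.6875 = 19.5542
  ebony-bodied normal-winged: (103 − 109.6875)² / 109.6875 = 0.4077
  ebony-bodied vestigial-winged: (38 − 36.5625)² / 36.5625 = 0.0565
χ² = 5.1240 + 19.5542 + 0.4077 + 0.0565 = 25.1424 ≈ 25.142
Degrees of freedom = 4 − 1 = 3; critical value at α = 0.05 is 7.815.
Since 25.142 > 7.815, we reject the null hypothesis — the data do not fit the 9:3:3:1 ratio.

25.142; not consistent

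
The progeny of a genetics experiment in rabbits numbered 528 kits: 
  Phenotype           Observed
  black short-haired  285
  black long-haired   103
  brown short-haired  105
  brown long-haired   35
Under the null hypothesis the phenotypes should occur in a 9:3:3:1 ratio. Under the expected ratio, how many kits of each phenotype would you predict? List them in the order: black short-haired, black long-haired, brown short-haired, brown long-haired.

Total ratio parts = 16. Expected numbers out of 528:
  black short-haired: 528 × 9/16 = 297
  black long-haired: 528 × 3/16 = 99
  brown short-haired: 528 × 3/16 = 99
  brown long-haired: 528 × 1/16 = 33

297, 99, 99, 33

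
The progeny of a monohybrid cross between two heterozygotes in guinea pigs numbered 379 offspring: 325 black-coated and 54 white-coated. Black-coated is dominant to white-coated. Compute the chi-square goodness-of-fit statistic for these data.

23.368

For a monohybrid cross between heterozygotes with complete dominance, the expected phenotypic ratio is 3:1.
Under the 3:1 hypothesis (Σ ratio = 4, N = 379):
  black-coated: 379 × 3/4 = 284.25
  white-coated: 379 × 1/4 = 94.75
χ² = Σ (O − E)² / E
  black-coated: (325 − 284.25)² / 284.25 = 5.8419
  white-coated: (54 − 94.75)² / 94.75 = 17.5257
χ² = 5.8419 + 17.5257 = 23.3676 ≈ 23.368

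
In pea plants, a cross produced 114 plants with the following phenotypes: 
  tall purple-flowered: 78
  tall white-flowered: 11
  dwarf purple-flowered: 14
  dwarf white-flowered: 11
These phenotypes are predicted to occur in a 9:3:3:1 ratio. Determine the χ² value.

12.690

The 9:3:3:1 ratio has 16 parts, so with N = 114 the expected counts are:
  tall purple-flowered: 114 × 9/16 = 64.125
  tall white-flowered: 114 × 3/16 = 21.375
  dwarf purple-flowered: 114 × 3/16 = 21.375
  dwarf white-flowered: 114 × 1/16 = 7.125
χ² = Σ (O − E)² / E
  tall purple-flowered: (78 − 64.125)² / 64.125 = 3.0022
  tall white-flowered: (11 − 21.375)² / 21.375 = 5.0358
  dwarf purple-flowered: (14 − 21.375)² / 21.375 = 2.5446
  dwarf white-flowered: (11 − 7.125)² / 7.125 = 2.1075
χ² = 3.0022 + 5.0358 + 2.5446 + 2.1075 = 12.6901 ≈ 12.690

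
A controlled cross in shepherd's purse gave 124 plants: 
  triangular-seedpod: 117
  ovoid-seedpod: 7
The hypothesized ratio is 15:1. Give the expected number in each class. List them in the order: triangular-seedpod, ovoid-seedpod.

116.25, 7.75

The 15:1 ratio has 16 parts, so with N = 124 the expected counts are:
  triangular-seedpod: 124 × 15/16 = 116.25
  ovoid-seedpod: 124 × 1/16 = 7.75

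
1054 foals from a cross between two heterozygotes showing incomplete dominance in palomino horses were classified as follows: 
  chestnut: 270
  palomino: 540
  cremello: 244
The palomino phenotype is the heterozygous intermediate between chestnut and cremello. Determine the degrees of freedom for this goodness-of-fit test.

2

With incomplete dominance, a heterozygote × heterozygote cross gives a 1:2:1 phenotypic ratio.
A goodness-of-fit test with 3 phenotype classes has df = 3 − 1 = 2.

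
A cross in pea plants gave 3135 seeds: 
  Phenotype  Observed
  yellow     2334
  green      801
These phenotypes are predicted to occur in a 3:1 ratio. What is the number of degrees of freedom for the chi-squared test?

1

A goodness-of-fit test with 2 phenotype classes has df = 2 − 1 = 1.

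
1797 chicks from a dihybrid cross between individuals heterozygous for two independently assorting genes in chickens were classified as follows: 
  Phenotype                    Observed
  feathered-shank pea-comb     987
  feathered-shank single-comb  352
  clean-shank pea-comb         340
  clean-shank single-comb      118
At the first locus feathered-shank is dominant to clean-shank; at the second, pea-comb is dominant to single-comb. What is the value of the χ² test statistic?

A dihybrid F₂ with independent assortment and complete dominance at both loci gives a 9:3:3:1 phenotypic ratio.
Under the 9:3:3:1 hypothesis (Σ ratio = 16, N = 1797):
  feathered-shank pea-comb: 1797 × 9/16 = 1010.8125
  feathered-shank single-comb: 1797 × 3/16 = 336.9375
  clean-shank pea-comb: 1797 × 3/16 = 336.9375
  clean-shank single-comb: 1797 × 1/16 = 112.3125
χ² = Σ (O − E)² / E
  feathered-shank pea-comb: (987 − 1010.8125)² / 1010.8125 = 0.5610
  feathered-shank single-comb: (352 − 336.9375)² / 336.9375 = 0.6734
  clean-shank pea-comb: (340 − 336.9375)² / 336.9375 = 0.0278
  clean-shank single-comb: (118 − 112.3125)² / 112.3125 = 0.2880
χ² = 0.5610 + 0.6734 + 0.0278 + 0.2880 = 1.5502 ≈ 1.550

1.550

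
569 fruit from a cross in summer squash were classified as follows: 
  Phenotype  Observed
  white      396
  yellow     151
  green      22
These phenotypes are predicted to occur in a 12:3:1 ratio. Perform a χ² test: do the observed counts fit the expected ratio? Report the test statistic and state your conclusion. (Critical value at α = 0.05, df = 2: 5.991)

25.793; not consistent

The 12:3:1 ratio has 16 parts, so with N = 569 the expected counts are:
  white: 569 × 12/16 = 426.75
  yellow: 569 × 3/16 = 106.6875
  green: 569 × 1/16 = 35.5625
χ² = Σ (O − E)² / E
  white: (396 − 426.75)² / 426.75 = 2.2157
  yellow: (151 − 106.6875)² / 106.6875 = 18.4051
  green: (22 − 35.5625)² / 35.5625 = 5.1723
χ² = 2.2157 + 18.4051 + 5.1723 = 25.7931 ≈ 25.793
Degrees of freedom = 3 − 1 = 2; critical value at α = 0.05 is 5.991.
Since 25.793 > 5.991, we reject the null hypothesis — the data do not fit the 12:3:1 ratio.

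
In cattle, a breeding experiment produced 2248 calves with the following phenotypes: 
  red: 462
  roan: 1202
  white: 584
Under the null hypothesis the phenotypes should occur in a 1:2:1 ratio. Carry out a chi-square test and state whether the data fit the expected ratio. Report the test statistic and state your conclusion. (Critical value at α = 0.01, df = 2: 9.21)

24.068; not consistent

Expected counts for N = 2248 under a 1:2:1 ratio (total parts = 4):
  red: 2248 × 1/4 = 562
  roan: 2248 × 2/4 = 1124
  white: 2248 × 1/4 = 562
χ² = Σ (O − E)² / E
  red: (462 − 562)² / 562 = 17.7936
  roan: (1202 − 1124)² / 1124 = 5.4128
  white: (584 − 562)² / 562 = 0.8612
χ² = 17.7936 + 5.4128 + 0.8612 = 24.0676 ≈ 24.068
Degrees of freedom = 3 − 1 = 2; critical value at α = 0.01 is 9.21.
Since 24.068 > 9.21, we reject the null hypothesis — the data do not fit the 1:2:1 ratio.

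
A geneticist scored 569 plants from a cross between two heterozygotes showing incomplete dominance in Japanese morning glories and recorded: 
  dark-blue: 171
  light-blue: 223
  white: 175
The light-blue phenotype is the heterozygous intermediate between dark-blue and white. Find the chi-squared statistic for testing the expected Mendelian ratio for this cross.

26.645

With incomplete dominance, a heterozygote × heterozygote cross gives a 1:2:1 phenotypic ratio.
Under the 1:2:1 hypothesis (Σ ratio = 4, N = 569):
  dark-blue: 569 × 1/4 = 142.25
  light-blue: 569 × 2/4 = 284.5
  white: 569 × 1/4 = 142.25
χ² = Σ (O − E)² / E
  dark-blue: (171 − 142.25)² / 142.25 = 5.8106
  light-blue: (223 − 284.5)² / 284.5 = 13.2944
  white: (175 − 142.25)² / 142.25 = 7.5400
χ² = 5.8106 + 13.2944 + 7.5400 = 26.645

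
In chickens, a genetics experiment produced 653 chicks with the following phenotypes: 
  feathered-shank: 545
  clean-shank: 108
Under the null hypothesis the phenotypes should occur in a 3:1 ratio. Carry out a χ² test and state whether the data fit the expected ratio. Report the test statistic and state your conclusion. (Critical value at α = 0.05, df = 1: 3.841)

Under the 3:1 hypothesis (Σ ratio = 4, N = 653):
  feathered-shank: 653 × 3/4 = 489.75
  clean-shank: 653 × 1/4 = 163.25
χ² = Σ (O − E)² / E
  feathered-shank: (545 − 489.75)² / 489.75 = 6.2329
  clean-shank: (108 − 163.25)² / 163.25 = 18.6987
χ² = 6.2329 + 18.6987 = 24.9316 ≈ 24.932
Degrees of freedom = 2 − 1 = 1; critical value at α = 0.05 is 3.841.
Since 24.932 > 3.841, we reject the null hypothesis — the data do not fit the 3:1 ratio.

24.932; not consistent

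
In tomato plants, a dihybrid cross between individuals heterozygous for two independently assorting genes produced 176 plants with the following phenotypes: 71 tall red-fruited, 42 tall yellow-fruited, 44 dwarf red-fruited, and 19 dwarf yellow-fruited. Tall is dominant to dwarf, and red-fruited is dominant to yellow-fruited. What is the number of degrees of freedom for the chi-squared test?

3

A dihybrid F₂ with independent assortment and complete dominance at both loci gives a 9:3:3:1 phenotypic ratio.
A goodness-of-fit test with 4 phenotype classes has df = 4 − 1 = 3.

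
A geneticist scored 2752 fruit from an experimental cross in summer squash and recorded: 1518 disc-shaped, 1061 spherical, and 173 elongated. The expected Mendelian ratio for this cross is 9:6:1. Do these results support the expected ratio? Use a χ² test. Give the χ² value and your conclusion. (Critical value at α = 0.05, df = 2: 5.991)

1.402; consistent

Total ratio parts = 16. Expected numbers out of 2752:
  disc-shaped: 2752 × 9/16 = 1548
  spherical: 2752 × 6/16 = 1032
  elongated: 2752 × 1/16 = 172
χ² = Σ (O − E)² / E
  disc-shaped: (1518 − 1548)² / 1548 = 0.5814
  spherical: (1061 − 1032)² / 1032 = 0.8149
  elongated: (173 − 172)² / 172 = 0.0058
χ² = 0.5814 + 0.8149 + 0.0058 = 1.4021 ≈ 1.402
Degrees of freedom = 3 − 1 = 2; critical value at α = 0.05 is 5.991.
Since 1.402 < 5.991, we fail to reject the null hypothesis — the data are consistent with the 9:6:1 ratio.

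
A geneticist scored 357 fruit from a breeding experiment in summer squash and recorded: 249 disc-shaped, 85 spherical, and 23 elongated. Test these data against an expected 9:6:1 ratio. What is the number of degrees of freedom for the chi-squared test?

2

A goodness-of-fit test with 3 phenotype classes has df = 3 − 1 = 2.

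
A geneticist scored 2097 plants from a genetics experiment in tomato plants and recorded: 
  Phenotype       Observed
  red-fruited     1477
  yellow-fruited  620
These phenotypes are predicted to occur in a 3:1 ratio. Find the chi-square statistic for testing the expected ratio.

23.317

The 3:1 ratio has 4 parts, so with N = 2097 the expected counts are:
  red-fruited: 2097 × 3/4 = 1572.75
  yellow-fruited: 2097 × 1/4 = 524.25
χ² = Σ (O − E)² / E
  red-fruited: (1477 − 1572.75)² / 1572.75 = 5.8293
  yellow-fruited: (620 − 524.25)² / 524.25 = 17.4880
χ² = 5.8293 + 17.4880 = 23.3173 ≈ 23.317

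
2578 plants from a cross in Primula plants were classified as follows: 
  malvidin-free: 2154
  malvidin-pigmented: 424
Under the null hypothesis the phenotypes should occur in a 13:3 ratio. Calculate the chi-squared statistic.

8.976

The 13:3 ratio has 16 parts, so with N = 2578 the expected counts are:
  malvidin-free: 2578 × 13/16 = 2094.625
  malvidin-pigmented: 2578 × 3/16 = 483.375
χ² = Σ (O − E)² / E
  malvidin-free: (2154 − 2094.625)² / 2094.625 = 1.6831
  malvidin-pigmented: (424 − 483.375)² / 483.375 = 7.2933
χ² = 1.6831 + 7.2933 = 8.9764 ≈ 8.976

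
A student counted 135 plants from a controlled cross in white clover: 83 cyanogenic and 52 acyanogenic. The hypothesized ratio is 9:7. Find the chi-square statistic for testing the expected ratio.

Expected counts for N = 135 under a 9:7 ratio (total parts = 16):
  cyanogenic: 135 × 9/16 = 75.9375
  acyanogenic: 135 × 7/16 = 59.0625
χ² = Σ (O − E)² / E
  cyanogenic: (83 − 75.9375)² / 75.9375 = 0.6568
  acyanogenic: (52 − 59.0625)² / 59.0625 = 0.8445
χ² = 0.6568 + 0.8445 = 1.5013 ≈ 1.501

1.501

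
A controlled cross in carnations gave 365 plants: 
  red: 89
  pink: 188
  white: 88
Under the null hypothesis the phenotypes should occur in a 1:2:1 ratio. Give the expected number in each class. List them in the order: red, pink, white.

Total ratio parts = 4. Expected numbers out of 365:
  red: 365 × 1/4 = 91.25
  pink: 365 × 2/4 = 182.5
  white: 365 × 1/4 = 91.25

91.25, 182.5, 91.25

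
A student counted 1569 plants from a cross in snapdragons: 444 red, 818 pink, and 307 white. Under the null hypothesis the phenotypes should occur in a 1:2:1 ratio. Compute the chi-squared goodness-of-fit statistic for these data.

Total ratio parts = 4. Expected numbers out of 1569:
  red: 1569 × 1/4 = 392.25
  pink: 1569 × 2/4 = 784.5
  white: 1569 × 1/4 = 392.25
χ² = Σ (O − E)² / E
  red: (444 − 392.25)² / 392.25 = 6.8274
  pink: (818 − 784.5)² / 784.5 = 1.4305
  white: (307 − 392.25)² / 392.25 = 18.5279
χ² = 6.8274 + 1.4305 + 18.5279 = 26.7858 ≈ 26.786

26.786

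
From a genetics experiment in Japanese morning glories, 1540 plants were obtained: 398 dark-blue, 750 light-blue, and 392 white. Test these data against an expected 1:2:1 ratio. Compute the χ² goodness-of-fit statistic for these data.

1.086

Expected counts for N = 1540 under a 1:2:1 ratio (total parts = 4):
  dark-blue: 1540 × 1/4 = 385
  light-blue: 1540 × 2/4 = 770
  white: 1540 × 1/4 = 385
χ² = Σ (O − E)² / E
  dark-blue: (398 − 385)² / 385 = 0.4390
  light-blue: (750 − 770)² / 770 = 0.5195
  white: (392 − 385)² / 385 = 0.1273
χ² = 0.4390 + 0.5195 + 0.1273 = 1.0858 ≈ 1.086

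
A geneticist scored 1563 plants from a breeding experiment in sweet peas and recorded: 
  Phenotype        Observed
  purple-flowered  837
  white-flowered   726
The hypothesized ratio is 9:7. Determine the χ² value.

The 9:7 ratio has 16 parts, so with N = 1563 the expected counts are:
  purple-flowered: 1563 × 9/16 = 879.1875
  white-flowered: 1563 × 7/16 = 683.8125
χ² = Σ (O − E)² / E
  purple-flowered: (837 − 879.1875)² / 879.1875 = 2.0244
  white-flowered: (726 − 683.8125)² / 683.8125 = 2.6027
χ² = 2.0244 + 2.6027 = 4.6271 ≈ 4.627

4.627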